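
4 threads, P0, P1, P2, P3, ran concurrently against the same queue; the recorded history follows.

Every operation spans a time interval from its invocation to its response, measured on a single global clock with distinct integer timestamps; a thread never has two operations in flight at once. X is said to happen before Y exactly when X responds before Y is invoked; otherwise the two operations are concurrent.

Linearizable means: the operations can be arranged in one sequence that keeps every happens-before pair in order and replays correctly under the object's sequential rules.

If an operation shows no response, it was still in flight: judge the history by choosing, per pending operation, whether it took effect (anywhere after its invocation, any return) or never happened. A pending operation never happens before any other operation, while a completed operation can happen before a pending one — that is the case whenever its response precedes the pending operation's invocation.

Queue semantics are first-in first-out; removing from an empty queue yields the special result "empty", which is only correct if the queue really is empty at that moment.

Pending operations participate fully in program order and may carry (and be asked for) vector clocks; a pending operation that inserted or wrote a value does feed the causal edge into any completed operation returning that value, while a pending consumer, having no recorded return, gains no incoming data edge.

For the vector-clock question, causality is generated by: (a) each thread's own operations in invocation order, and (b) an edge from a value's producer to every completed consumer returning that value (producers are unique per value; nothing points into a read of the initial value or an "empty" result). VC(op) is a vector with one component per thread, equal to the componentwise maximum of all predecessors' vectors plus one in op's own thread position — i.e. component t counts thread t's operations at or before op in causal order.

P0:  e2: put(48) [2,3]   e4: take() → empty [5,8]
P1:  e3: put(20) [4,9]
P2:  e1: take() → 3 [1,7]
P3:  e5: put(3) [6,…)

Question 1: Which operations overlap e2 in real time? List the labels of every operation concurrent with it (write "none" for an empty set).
e1

e2 runs from 2 to 3; window-overlapping ops are concurrent
e1 [1,7]: concurrent
e3 [4,9]: after
e4 [5,8]: after
e5 [6,…): after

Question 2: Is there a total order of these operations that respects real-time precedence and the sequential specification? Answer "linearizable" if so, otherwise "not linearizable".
not linearizable

already the first 8 events (up to e4's response at time 8) admit no linearization; the first 7 still do
no legal order exists: 3 real-time-consistent candidates over 3 completed queue operations, all rejected
every completion of the 2 pending operations (e3, e5) was checked; none linearizes
for example e1, e2, e4 (pending dropped) fails at step 1: e1 take() → 3 is not legal there
for example e2, e1, e4 (pending dropped) fails at step 2: e1 take() → 3 is not legal there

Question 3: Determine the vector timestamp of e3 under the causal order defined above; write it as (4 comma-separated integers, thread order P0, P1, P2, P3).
(0, 1, 0, 0)

e5, invoked 6, has no incoming edges; only P3's bump applies → (0, 0, 0, 1)
e3, invoked 4, has no incoming edges; only P1's bump applies → (0, 1, 0, 0)
e2, invoked 2, has no incoming edges; only P0's bump applies → (1, 0, 0, 0)
merge at e1 (invoked 1): VC(e5)=(0, 0, 0, 1), own-thread bump on P2 → (0, 0, 1, 1)
merge at e4 (invoked 5): VC(e2)=(1, 0, 0, 0), own-thread bump on P0 → (2, 0, 0, 0)
target: VC(e3) = (0, 1, 0, 0)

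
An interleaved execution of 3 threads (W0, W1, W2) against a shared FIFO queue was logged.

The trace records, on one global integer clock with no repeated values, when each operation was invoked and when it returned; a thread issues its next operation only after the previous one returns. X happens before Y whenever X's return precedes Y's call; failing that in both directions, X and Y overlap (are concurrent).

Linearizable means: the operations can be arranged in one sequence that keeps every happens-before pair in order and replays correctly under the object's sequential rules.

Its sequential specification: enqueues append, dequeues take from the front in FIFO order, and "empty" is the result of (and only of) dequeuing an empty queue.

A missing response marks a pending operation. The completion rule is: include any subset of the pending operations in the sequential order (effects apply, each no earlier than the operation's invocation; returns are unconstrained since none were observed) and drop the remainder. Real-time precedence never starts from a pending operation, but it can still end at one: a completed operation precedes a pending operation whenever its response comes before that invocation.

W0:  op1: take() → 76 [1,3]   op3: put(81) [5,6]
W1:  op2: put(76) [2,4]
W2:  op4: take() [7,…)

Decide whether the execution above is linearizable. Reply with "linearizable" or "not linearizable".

witness order: op2, op1, op3
1. op2 put(76), leaving queue <76>
2. op1 take() → 76, leaving queue <>
3. op3 put(81), leaving queue <81>

linearizable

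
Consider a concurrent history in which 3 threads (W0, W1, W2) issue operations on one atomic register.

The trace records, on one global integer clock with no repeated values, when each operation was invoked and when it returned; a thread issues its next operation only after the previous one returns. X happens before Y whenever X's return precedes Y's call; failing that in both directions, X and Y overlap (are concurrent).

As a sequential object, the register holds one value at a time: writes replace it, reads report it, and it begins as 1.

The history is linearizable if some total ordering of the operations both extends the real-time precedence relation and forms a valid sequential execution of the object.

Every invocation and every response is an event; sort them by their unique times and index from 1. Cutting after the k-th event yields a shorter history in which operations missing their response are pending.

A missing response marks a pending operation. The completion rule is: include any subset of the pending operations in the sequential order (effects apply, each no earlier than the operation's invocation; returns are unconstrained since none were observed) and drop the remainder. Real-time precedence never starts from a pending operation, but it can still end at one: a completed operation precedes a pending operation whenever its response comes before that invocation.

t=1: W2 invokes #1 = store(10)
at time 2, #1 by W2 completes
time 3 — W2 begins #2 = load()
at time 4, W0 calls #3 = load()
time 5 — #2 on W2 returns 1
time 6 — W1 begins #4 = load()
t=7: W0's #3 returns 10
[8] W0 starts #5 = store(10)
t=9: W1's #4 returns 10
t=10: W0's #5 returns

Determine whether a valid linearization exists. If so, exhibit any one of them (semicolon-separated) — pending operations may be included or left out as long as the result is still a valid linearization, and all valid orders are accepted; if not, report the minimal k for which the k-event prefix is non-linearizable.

events 1..4 are fine; event 5 — the response of #2 at time 5 — makes the prefix non-linearizable
a single order respects real time; the 2 completed atomic register operations fail replay along it
every completion of the 1 pending operation (#3) was checked; none linearizes
e.g. #1, #2 (pending dropped): illegal at step 2, since #2 load() → 1 cannot apply there

not linearizable — minimal violating prefix: 5 events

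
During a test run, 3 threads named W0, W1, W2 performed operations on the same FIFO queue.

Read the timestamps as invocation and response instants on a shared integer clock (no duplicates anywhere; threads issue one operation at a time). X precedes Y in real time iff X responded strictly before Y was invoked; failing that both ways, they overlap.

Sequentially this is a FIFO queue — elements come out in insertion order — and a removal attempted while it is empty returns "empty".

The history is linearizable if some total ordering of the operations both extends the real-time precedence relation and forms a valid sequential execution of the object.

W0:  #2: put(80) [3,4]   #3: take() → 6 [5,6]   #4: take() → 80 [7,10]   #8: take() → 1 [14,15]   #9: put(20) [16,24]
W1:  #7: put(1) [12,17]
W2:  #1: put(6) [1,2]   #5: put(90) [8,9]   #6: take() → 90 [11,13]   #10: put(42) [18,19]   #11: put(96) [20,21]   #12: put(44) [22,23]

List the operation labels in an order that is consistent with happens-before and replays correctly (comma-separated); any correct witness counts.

#1, #2, #3, #4, #5, #6, #7, #8, #9, #10, #11, #12

1. #1 put(6), leaving queue <6>
2. #2 put(80), leaving queue <6,80>
3. #3 take() → 6, leaving queue <80>
4. #4 take() → 80, leaving queue <>
5. #5 put(90), leaving queue <90>
6. #6 take() → 90, leaving queue <>
7. #7 put(1), leaving queue <1>
8. #8 take() → 1, leaving queue <>
9. #9 put(20), leaving queue <20>
10. #10 put(42), leaving queue <20,42>
11. #11 put(96), leaving queue <20,42,96>
12. #12 put(44), leaving queue <20,42,96,44>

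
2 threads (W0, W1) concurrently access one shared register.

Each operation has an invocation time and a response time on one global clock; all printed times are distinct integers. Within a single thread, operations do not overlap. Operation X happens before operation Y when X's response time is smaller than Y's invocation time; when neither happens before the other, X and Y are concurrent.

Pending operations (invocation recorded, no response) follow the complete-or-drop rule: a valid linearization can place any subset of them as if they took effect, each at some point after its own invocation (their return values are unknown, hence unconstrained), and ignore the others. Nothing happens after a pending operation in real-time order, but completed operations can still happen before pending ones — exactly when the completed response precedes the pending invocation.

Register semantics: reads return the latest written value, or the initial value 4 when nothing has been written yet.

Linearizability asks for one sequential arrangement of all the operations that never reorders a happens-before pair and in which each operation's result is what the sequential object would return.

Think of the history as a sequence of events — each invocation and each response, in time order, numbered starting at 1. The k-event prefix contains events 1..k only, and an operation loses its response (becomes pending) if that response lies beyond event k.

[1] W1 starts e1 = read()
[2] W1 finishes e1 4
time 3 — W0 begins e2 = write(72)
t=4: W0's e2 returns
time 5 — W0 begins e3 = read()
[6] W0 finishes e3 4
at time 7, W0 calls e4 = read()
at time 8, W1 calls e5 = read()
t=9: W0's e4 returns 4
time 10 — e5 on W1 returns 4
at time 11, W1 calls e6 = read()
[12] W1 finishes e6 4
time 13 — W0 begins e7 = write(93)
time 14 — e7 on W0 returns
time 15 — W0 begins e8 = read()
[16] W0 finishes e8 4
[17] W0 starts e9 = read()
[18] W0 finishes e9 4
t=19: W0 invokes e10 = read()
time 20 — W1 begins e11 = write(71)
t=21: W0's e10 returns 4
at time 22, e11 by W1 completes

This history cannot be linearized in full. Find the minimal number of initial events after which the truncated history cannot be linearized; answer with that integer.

6

events 1..5 are still linearizable — one witness is e1, e2:
1. e1 read() → 4, leaving value 4
2. e2 write(72), leaving value 72
once event 6 joins (e3's response, time 6), exhaustive search finds no witness
sample order e1, e2, e3 stalls at step 3 — e3 read() → 4 has no legal effect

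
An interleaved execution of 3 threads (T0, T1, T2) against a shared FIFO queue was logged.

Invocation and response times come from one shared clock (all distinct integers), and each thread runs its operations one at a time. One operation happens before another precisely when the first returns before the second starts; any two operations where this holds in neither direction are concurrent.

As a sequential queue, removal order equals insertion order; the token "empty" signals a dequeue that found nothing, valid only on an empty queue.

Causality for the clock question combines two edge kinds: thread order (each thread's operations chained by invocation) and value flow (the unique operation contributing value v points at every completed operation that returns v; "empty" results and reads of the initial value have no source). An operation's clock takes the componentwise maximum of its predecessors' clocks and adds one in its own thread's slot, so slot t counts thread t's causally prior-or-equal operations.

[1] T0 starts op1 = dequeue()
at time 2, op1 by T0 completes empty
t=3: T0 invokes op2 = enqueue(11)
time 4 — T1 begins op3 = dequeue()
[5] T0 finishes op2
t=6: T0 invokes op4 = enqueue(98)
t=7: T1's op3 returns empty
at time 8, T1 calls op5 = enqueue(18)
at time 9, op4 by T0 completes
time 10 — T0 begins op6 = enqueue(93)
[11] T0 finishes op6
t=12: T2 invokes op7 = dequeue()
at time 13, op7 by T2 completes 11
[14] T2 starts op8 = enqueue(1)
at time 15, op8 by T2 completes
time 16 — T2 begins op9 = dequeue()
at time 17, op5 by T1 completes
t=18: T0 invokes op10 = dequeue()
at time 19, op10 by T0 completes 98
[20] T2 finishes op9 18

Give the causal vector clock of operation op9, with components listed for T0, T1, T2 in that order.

invoked at 4, op3 has no predecessors; its own T1 bump gives (0, 1, 0)
invoked at 1, op1 has no predecessors; its own T0 bump gives (1, 0, 0)
op5 (invocation 8): componentwise max over VC(op3)=(0, 1, 0), +1 at T1, giving (0, 2, 0)
op2 (invocation 3): componentwise max over VC(op1)=(1, 0, 0), +1 at T0, giving (2, 0, 0)
op7 (invocation 12): componentwise max over VC(op2)=(2, 0, 0), +1 at T2, giving (2, 0, 1)
op4 (invocation 6): componentwise max over VC(op2)=(2, 0, 0), +1 at T0, giving (3, 0, 0)
op8 (invocation 14): componentwise max over VC(op7)=(2, 0, 1), +1 at T2, giving (2, 0, 2)
op6 (invocation 10): componentwise max over VC(op4)=(3, 0, 0), +1 at T0, giving (4, 0, 0)
op10 (invocation 18): componentwise max over VC(op4)=(3, 0, 0), VC(op6)=(4, 0, 0), +1 at T0, giving (5, 0, 0)
op9 (invocation 16): componentwise max over VC(op5)=(0, 2, 0), VC(op8)=(2, 0, 2), +1 at T2, giving (2, 2, 3)
target: VC(op9) = (2, 2, 3)

(2, 2, 3)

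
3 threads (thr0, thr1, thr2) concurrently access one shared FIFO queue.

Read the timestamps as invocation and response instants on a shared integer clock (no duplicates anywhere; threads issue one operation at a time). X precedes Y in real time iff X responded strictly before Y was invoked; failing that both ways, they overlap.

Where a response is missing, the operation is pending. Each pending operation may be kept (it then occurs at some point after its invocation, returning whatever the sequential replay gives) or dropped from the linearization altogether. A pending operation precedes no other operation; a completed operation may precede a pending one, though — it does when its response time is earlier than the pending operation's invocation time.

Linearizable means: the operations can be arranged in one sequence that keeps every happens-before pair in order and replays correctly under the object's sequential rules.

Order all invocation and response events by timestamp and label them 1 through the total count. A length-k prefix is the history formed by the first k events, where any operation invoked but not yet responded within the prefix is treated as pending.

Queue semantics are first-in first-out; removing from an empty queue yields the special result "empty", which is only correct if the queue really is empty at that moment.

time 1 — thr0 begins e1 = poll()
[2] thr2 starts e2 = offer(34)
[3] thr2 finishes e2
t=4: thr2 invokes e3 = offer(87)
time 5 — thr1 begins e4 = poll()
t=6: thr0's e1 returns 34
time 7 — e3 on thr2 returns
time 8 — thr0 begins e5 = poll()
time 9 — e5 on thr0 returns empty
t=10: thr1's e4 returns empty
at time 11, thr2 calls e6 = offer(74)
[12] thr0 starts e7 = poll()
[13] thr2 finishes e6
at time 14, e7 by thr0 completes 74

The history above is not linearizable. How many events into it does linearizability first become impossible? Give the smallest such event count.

10

events 1..9 are still linearizable — one witness is e2, e1, e3, e4, e5:
after step 1 (e2 offer(34)): queue <34>
after step 2 (e1 poll() → 34): queue <>
after step 3 (e3 offer(87)): queue <87>
after step 4 (e4 poll() (pending, included)): queue <>
after step 5 (e5 poll() → empty): queue <>
once event 10 joins (e4's response, time 10), exhaustive search finds no witness
one such order, e1, e2, e3, e4, e5, breaks at step 1 where e1 poll() → 34 is illegal
one such order, e1, e2, e3, e5, e4, breaks at step 1 where e1 poll() → 34 is illegal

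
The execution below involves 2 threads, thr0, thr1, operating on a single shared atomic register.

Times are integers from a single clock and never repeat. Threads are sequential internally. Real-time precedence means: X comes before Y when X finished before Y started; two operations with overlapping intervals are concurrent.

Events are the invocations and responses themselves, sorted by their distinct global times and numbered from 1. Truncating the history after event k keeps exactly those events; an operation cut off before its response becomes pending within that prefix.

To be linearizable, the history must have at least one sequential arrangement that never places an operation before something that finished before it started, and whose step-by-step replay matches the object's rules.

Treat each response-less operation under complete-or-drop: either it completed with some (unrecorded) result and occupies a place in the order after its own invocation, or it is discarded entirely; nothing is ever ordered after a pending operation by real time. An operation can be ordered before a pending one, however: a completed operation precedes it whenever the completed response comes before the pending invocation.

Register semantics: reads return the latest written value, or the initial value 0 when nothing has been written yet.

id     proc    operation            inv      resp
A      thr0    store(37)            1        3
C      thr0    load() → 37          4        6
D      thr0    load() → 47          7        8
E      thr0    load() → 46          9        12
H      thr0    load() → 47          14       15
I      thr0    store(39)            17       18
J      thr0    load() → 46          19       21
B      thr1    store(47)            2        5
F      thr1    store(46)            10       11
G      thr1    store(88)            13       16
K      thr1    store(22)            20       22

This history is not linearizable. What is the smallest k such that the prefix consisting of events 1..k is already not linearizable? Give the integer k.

15

events 1..14 are linearizable, e.g. via A, C, B, D, F, E:
after step 1 (A store(37)): value 37
after step 2 (C load() → 37): value 37
after step 3 (B store(47)): value 47
after step 4 (D load() → 47): value 47
after step 5 (F store(46)): value 46
after step 6 (E load() → 46): value 46
include event 15 — H responding at 15 — and every candidate order breaks
include/drop combinations of the 1 pending operation (G) were all tried; none helps
one such order, A, B, C, D, E, F, H (pending dropped), breaks at step 3 where C load() → 37 is illegal
one such order, A, B, C, D, F, E, H (pending dropped), breaks at step 3 where C load() → 37 is illegal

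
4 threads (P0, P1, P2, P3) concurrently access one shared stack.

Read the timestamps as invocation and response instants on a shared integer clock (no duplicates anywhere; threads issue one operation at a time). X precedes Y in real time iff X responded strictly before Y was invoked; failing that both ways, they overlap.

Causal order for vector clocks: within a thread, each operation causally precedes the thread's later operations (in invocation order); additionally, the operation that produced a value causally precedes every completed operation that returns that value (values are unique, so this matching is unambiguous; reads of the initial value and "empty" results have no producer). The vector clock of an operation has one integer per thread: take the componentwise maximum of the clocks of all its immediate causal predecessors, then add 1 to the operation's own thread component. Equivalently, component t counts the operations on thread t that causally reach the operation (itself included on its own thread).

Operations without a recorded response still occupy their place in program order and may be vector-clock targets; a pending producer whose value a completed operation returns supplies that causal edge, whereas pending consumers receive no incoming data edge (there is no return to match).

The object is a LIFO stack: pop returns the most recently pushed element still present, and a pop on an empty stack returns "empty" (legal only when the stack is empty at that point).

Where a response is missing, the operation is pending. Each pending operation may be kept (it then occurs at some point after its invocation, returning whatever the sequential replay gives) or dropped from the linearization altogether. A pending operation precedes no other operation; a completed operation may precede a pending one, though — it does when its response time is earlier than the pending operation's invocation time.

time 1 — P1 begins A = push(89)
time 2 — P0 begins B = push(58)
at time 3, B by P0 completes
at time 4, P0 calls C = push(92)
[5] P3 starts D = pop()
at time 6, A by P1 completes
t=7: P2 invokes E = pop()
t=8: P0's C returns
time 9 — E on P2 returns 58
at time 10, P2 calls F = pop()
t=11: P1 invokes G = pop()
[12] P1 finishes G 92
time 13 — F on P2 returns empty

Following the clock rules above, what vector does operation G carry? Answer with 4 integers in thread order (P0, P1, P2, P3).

(2, 2, 0, 0)

root op D, invoked 5: fresh clock plus P3's own tick → (0, 0, 0, 1)
root op A, invoked 1: fresh clock plus P1's own tick → (0, 1, 0, 0)
root op B, invoked 2: fresh clock plus P0's own tick → (1, 0, 0, 0)
invoked at 7, E merges VC(B)=(1, 0, 0, 0) and bumps P2's slot → (1, 0, 1, 0)
invoked at 4, C merges VC(B)=(1, 0, 0, 0) and bumps P0's slot → (2, 0, 0, 0)
invoked at 10, F merges VC(E)=(1, 0, 1, 0) and bumps P2's slot → (1, 0, 2, 0)
invoked at 11, G merges VC(A)=(0, 1, 0, 0), VC(C)=(2, 0, 0, 0) and bumps P1's slot → (2, 2, 0, 0)
target: VC(G) = (2, 2, 0, 0)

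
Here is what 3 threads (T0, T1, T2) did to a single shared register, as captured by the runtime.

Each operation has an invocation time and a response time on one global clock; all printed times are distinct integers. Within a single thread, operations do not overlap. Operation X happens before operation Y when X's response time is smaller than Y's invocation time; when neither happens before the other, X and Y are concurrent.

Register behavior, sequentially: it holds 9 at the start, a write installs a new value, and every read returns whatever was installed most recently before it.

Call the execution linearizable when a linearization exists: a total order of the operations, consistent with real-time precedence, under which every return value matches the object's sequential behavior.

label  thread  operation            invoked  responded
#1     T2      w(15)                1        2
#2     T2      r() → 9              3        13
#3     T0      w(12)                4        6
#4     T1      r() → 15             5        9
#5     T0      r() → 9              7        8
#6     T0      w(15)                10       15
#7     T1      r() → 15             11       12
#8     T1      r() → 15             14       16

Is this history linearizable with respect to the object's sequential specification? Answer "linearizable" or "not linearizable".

events 1..7 are fine; event 8 — the response of #5 at time 8 — makes the prefix non-linearizable
the sole real-time-consistent order of 3 completed operations fails the register replay
include/drop combinations of the 2 pending operations (#2, #4) were all tried; none helps
sample order #1, #3, #5 (pending dropped) stalls at step 3 — #5 r() → 9 has no legal effect

not linearizable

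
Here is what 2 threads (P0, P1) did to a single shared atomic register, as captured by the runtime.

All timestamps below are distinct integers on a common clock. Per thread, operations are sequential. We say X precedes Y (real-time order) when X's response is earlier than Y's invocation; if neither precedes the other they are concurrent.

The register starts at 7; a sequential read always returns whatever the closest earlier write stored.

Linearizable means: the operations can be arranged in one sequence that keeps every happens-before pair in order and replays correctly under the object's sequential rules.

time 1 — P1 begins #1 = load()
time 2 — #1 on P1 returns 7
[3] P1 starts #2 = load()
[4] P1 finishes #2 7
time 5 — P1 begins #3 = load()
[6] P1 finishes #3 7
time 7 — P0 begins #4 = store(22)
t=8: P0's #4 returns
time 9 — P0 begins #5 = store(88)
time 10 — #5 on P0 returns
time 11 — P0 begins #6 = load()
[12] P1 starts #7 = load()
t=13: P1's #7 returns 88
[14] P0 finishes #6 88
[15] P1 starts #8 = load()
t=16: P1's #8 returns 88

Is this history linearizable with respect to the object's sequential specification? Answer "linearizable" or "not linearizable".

a witness: #1, #2, #3, #4, #5, #6, #7, #8
1. #1 load() → 7, leaving value 7
2. #2 load() → 7, leaving value 7
3. #3 load() → 7, leaving value 7
4. #4 store(22), leaving value 22
5. #5 store(88), leaving value 88
6. #6 load() → 88, leaving value 88
7. #7 load() → 88, leaving value 88
8. #8 load() → 88, leaving value 88

linearizable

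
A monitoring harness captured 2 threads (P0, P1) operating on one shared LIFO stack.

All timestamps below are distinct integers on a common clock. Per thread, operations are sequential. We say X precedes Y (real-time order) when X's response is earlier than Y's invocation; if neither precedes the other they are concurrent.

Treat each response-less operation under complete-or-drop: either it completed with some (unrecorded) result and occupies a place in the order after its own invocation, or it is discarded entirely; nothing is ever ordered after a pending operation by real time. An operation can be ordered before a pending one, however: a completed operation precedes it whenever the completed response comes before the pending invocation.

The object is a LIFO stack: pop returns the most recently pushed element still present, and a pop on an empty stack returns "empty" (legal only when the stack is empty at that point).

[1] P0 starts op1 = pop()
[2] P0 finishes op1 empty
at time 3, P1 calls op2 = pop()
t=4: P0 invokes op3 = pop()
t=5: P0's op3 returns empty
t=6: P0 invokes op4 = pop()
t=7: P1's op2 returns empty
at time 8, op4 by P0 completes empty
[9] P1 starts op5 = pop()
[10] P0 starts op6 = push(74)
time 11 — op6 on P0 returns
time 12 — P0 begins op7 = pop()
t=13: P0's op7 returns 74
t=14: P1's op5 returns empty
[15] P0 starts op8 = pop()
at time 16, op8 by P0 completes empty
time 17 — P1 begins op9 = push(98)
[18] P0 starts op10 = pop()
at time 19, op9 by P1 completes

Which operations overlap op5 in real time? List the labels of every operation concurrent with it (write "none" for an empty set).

op5 runs from 9 to 14; window-overlapping ops are concurrent
op1 [1,2]: before
op2 [3,7]: before
op3 [4,5]: before
op4 [6,8]: before
op6 [10,11]: concurrent
op7 [12,13]: concurrent
op8 [15,16]: after
op9 [17,19]: after
op10 [18,…): after

op6, op7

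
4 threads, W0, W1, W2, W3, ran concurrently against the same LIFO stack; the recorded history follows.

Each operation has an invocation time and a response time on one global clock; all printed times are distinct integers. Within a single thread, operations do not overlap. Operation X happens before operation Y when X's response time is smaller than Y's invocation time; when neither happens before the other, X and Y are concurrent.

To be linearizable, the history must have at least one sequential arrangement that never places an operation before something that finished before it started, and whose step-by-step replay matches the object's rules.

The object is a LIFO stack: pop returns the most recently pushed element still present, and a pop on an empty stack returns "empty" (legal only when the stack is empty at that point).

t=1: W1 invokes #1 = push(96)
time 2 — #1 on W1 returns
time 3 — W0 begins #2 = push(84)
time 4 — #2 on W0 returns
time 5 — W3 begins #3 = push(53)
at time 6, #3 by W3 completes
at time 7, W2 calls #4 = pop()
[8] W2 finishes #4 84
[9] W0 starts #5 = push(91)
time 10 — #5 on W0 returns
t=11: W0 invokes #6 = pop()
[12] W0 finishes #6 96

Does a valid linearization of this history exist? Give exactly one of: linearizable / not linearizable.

not linearizable

prefix check: 1..7 passes, 1..8 fails once #4's time-8 response joins
exactly one order of the 4 completed ops respects real time; the LIFO stack replay fails
e.g. #1, #2, #3, #4: illegal at step 4, since #4 pop() → 84 cannot apply there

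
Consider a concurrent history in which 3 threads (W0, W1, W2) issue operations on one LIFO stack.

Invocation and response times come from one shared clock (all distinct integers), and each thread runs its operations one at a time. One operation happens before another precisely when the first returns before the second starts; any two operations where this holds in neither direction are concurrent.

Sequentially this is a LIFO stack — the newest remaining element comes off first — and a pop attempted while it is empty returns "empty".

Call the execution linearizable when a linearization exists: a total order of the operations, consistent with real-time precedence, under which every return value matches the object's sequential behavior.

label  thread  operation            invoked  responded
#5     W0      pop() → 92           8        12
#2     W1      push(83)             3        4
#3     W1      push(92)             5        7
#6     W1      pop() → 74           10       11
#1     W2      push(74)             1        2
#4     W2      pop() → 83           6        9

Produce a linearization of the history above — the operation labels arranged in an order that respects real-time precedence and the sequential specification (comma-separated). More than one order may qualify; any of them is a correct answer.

1. #1 push(74), leaving stack <74>
2. #2 push(83), leaving stack <74,83>
3. #3 push(92), leaving stack <74,83,92>
4. #5 pop() → 92, leaving stack <74,83>
5. #4 pop() → 83, leaving stack <74>
6. #6 pop() → 74, leaving stack <>

#1, #2, #3, #5, #4, #6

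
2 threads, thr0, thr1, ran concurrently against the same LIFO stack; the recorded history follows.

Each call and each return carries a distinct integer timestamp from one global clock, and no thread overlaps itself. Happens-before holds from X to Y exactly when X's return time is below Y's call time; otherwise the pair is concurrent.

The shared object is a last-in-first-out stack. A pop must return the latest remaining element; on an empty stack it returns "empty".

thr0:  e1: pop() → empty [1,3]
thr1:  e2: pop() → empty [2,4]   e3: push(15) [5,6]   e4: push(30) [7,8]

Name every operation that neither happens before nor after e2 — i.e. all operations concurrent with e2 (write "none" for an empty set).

e2 spans [2,4]: anything still running between times 2 and 4 counts as concurrent
e1 [1,3]: concurrent
e3 [5,6]: after
e4 [7,8]: after

e1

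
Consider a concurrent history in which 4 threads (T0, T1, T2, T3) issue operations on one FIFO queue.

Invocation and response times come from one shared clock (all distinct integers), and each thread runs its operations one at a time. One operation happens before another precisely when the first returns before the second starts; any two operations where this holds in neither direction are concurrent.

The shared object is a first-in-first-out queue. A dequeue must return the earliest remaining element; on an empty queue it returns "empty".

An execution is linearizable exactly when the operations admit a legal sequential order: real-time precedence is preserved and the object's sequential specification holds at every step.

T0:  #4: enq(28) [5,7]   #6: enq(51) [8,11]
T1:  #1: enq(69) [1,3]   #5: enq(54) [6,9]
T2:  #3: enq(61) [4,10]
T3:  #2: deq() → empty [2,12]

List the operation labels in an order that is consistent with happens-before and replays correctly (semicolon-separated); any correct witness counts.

#2; #1; #3; #4; #5; #6

after step 1 (#2 deq() → empty): queue <>
after step 2 (#1 enq(69)): queue <69>
after step 3 (#3 enq(61)): queue <69,61>
after step 4 (#4 enq(28)): queue <69,61,28>
after step 5 (#5 enq(54)): queue <69,61,28,54>
after step 6 (#6 enq(51)): queue <69,61,28,54,51>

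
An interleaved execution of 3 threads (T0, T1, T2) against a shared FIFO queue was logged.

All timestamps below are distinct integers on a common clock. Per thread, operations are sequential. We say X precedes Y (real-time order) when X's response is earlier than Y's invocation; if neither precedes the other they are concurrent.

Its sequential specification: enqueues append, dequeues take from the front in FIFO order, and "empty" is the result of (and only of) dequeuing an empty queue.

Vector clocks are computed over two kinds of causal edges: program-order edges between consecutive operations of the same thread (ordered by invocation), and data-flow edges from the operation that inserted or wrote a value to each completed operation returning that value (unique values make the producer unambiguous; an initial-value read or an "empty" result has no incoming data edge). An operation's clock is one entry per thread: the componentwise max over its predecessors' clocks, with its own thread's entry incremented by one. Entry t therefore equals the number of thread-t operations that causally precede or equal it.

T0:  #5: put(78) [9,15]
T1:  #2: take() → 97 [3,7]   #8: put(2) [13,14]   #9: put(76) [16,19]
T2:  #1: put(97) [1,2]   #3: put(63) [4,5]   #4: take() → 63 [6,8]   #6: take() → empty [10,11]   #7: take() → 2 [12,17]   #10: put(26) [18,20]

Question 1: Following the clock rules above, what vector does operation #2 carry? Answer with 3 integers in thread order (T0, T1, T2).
(0, 1, 1)

#1, invoked 1, has no incoming edges; only T2's bump applies → (0, 0, 1)
#5, invoked 9, has no incoming edges; only T0's bump applies → (1, 0, 0)
invoked at 4, #3 merges VC(#1)=(0, 0, 1) and bumps T2's slot → (0, 0, 2)
invoked at 3, #2 merges VC(#1)=(0, 0, 1) and bumps T1's slot → (0, 1, 1)
invoked at 6, #4 merges VC(#3)=(0, 0, 2) and bumps T2's slot → (0, 0, 3)
invoked at 13, #8 merges VC(#2)=(0, 1, 1) and bumps T1's slot → (0, 2, 1)
invoked at 10, #6 merges VC(#4)=(0, 0, 3) and bumps T2's slot → (0, 0, 4)
invoked at 16, #9 merges VC(#8)=(0, 2, 1) and bumps T1's slot → (0, 3, 1)
invoked at 12, #7 merges VC(#6)=(0, 0, 4), VC(#8)=(0, 2, 1) and bumps T2's slot → (0, 2, 5)
invoked at 18, #10 merges VC(#7)=(0, 2, 5) and bumps T2's slot → (0, 2, 6)
target: VC(#2) = (0, 1, 1)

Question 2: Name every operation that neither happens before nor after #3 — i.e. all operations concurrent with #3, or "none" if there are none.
#2

concurrent with #3 ([4,5]): every op whose interval crosses 4..5
#1 [1,2]: before
#2 [3,7]: concurrent
#4 [6,8]: after
#5 [9,15]: after
#6 [10,11]: after
#7 [12,17]: after
#8 [13,14]: after
#9 [16,19]: after
#10 [18,20]: after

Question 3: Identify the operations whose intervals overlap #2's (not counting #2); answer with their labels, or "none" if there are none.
#3, #4

overlap test against #2 [3,7]: concurrent iff the interval meets 3..7
#1 [1,2]: before
#3 [4,5]: concurrent
#4 [6,8]: concurrent
#5 [9,15]: after
#6 [10,11]: after
#7 [12,17]: after
#8 [13,14]: after
#9 [16,19]: after
#10 [18,20]: after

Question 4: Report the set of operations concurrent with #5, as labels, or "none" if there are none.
#6, #7, #8

#5 spans [9,15]; an op avoiding the whole window 9..15 is ordered, any other is concurrent
#1 [1,2]: before
#2 [3,7]: before
#3 [4,5]: before
#4 [6,8]: before
#6 [10,11]: concurrent
#7 [12,17]: concurrent
#8 [13,14]: concurrent
#9 [16,19]: after
#10 [18,20]: after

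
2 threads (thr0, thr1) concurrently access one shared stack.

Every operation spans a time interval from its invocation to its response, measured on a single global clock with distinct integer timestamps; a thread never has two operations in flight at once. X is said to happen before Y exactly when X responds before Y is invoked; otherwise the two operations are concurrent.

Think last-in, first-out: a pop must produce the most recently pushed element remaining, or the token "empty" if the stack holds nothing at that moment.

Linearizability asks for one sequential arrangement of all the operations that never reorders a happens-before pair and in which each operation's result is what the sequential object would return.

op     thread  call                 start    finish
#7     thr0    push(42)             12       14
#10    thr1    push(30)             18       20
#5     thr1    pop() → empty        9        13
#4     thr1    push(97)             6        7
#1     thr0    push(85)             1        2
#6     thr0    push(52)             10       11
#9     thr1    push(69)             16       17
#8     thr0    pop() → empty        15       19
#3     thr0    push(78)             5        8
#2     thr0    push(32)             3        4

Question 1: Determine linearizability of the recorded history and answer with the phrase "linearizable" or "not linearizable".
not linearizable

cut after 12 events: linearizable; cut after 13 events (#5 responds, time 13): not linearizable
real-time-consistent orders of the 6 completed operations: 4 — all fail the stack replay
completion choices over the 1 pending operation (#7) were checked; none helps
sample order #1, #2, #3, #4, #5, #6 (pending dropped) stalls at step 5 — #5 pop() → empty has no legal effect
sample order #1, #2, #3, #4, #6, #5 (pending dropped) stalls at step 6 — #5 pop() → empty has no legal effect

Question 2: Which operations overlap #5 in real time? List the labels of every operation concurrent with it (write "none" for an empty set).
Answer: #6, #7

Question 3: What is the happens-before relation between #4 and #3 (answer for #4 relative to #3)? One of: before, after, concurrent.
Answer: concurrent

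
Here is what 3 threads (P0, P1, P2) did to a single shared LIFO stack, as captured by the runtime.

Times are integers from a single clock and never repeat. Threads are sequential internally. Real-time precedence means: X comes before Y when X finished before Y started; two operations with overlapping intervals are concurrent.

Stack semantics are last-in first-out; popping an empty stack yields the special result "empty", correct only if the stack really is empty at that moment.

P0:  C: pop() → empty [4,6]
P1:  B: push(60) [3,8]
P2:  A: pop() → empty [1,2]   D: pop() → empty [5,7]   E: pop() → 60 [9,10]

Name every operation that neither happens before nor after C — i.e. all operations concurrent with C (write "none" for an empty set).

C spans [4,6]: anything still running between times 4 and 6 counts as concurrent
A [1,2]: before
B [3,8]: concurrent
D [5,7]: concurrent
E [9,10]: after

B, D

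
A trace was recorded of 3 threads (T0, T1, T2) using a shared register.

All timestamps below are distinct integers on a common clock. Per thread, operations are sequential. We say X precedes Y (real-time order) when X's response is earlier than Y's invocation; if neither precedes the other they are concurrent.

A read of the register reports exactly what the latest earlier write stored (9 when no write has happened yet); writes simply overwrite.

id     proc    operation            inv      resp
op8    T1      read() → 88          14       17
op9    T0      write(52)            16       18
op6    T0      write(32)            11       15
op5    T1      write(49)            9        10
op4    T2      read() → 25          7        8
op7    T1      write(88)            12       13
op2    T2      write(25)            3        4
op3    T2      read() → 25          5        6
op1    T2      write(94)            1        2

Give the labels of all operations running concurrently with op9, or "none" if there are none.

op9 spans [16,18]; an op avoiding the whole window 16..18 is ordered, any other is concurrent
op1 [1,2]: before
op2 [3,4]: before
op3 [5,6]: before
op4 [7,8]: before
op5 [9,10]: before
op6 [11,15]: before
op7 [12,13]: before
op8 [14,17]: concurrent

op8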